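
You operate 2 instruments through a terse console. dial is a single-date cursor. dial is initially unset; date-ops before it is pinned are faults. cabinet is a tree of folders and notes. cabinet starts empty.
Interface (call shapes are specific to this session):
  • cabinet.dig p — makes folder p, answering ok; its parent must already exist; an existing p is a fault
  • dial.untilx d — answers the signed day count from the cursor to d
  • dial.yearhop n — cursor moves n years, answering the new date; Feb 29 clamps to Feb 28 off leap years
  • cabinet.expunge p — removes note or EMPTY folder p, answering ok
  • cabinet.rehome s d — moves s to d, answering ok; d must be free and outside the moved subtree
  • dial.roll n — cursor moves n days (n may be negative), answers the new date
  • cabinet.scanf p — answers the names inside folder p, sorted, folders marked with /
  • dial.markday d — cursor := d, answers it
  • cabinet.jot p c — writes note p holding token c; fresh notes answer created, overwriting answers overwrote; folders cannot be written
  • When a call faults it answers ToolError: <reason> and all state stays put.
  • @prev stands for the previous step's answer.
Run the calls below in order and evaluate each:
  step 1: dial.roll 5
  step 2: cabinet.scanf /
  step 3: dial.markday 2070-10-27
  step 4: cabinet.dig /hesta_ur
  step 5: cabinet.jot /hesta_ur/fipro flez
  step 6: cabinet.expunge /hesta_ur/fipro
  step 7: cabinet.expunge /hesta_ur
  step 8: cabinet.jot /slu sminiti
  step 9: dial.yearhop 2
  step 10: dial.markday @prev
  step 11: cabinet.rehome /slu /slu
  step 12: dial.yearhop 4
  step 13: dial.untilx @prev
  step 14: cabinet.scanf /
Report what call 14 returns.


% 1. roll(5) => ToolError: no date set
% 2. scanf(/) => []
% 3. markday(2070-10-27) => 2070-10-27
% 4. dig(/hesta_ur) => ok
% 5. jot(/hesta_ur/fipro, flez) => created
% 6. expunge(/hesta_ur/fipro) => ok
% 7. expunge(/hesta_ur) => ok
% 8. jot(/slu, sminiti) => created
% 9. yearhop(2) => 2072-10-27
% 10. markday(@prev) => 2072-10-27
% 11. rehome(/slu, /slu) => ToolError: exists
% 12. yearhop(4) => 2076-10-27
% 13. untilx(@prev) => 0
% 14. scanf(/) => [slu]

Answer: [slu]


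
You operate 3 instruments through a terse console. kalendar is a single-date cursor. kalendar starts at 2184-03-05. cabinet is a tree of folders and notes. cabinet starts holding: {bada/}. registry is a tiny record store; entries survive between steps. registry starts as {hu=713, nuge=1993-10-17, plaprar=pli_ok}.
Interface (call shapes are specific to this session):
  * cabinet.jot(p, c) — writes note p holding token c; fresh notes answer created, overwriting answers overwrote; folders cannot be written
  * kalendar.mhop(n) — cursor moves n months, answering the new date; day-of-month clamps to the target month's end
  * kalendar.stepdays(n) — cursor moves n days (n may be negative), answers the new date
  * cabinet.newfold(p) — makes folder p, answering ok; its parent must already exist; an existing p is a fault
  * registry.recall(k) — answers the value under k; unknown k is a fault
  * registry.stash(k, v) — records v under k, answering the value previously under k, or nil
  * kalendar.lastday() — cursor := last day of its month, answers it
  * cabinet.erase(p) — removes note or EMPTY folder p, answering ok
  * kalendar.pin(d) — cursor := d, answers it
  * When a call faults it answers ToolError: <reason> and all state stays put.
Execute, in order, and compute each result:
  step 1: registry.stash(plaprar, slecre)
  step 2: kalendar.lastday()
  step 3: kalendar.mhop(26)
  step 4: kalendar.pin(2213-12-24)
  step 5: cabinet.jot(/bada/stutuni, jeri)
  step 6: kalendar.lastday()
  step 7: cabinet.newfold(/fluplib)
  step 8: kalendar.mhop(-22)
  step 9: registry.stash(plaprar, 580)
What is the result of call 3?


// registry.stash(k=plaprar, v=slecre) -> pli_ok
// kalendar.lastday() -> 2184-03-31
// kalendar.mhop(n=26) -> 2186-05-31
// kalendar.pin(d=2213-12-24) -> 2213-12-24
// cabinet.jot(p=/bada/stutuni, c=jeri) -> created
// kalendar.lastday() -> 2213-12-31
// cabinet.newfold(p=/fluplib) -> ok
// kalendar.mhop(n=-22) -> 2212-02-29
// registry.stash(k=plaprar, v=580) -> slecre

Answer: 2186-05-31


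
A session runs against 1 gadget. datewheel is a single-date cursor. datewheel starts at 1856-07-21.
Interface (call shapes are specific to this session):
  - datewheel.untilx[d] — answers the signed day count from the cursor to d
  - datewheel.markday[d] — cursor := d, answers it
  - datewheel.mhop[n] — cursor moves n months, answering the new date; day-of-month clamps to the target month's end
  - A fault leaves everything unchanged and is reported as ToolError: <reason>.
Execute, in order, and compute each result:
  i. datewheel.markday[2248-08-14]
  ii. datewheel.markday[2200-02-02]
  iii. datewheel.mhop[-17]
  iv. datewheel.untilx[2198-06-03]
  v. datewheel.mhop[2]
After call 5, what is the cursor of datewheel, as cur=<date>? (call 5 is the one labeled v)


>>> markday d='2248-08-14'
  2248-08-14
>>> markday d='2200-02-02'
  2200-02-02
>>> mhop n='-17'
  2198-09-02
>>> untilx d='2198-06-03'
  -91
>>> mhop n='2'
  2198-11-02

Answer: cur=2198-11-02


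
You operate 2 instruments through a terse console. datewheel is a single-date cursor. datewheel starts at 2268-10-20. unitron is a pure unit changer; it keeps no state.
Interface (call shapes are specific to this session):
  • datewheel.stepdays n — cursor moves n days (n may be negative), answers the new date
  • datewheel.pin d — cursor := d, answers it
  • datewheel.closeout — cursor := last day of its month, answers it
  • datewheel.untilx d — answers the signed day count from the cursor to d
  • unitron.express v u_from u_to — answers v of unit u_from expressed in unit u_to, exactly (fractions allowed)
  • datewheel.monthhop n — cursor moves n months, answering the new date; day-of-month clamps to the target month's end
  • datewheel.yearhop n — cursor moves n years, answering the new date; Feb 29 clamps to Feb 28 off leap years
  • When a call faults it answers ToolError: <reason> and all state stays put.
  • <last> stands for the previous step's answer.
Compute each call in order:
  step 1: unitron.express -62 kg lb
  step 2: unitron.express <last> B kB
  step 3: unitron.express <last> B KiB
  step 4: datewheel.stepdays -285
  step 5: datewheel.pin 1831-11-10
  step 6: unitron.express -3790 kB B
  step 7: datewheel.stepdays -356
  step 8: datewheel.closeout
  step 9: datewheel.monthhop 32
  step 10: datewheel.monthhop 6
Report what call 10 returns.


>> unitron.express(v=-62, u_from=kg, u_to=lb)
<< -6200000000/45359237
>> unitron.express(v=<last>, u_from=B, u_to=kB)
<< -6200000/45359237
>> unitron.express(v=<last>, u_from=B, u_to=KiB)
<< -96875/725747792
>> datewheel.stepdays(n=-285)
<< 2268-01-09
>> datewheel.pin(d=1831-11-10)
<< 1831-11-10
>> unitron.express(v=-3790, u_from=kB, u_to=B)
<< -3790000
>> datewheel.stepdays(n=-356)
<< 1830-11-19
>> datewheel.closeout()
<< 1830-11-30
>> datewheel.monthhop(n=32)
<< 1833-07-30
>> datewheel.monthhop(n=6)
<< 1834-01-30

Answer: 1834-01-30


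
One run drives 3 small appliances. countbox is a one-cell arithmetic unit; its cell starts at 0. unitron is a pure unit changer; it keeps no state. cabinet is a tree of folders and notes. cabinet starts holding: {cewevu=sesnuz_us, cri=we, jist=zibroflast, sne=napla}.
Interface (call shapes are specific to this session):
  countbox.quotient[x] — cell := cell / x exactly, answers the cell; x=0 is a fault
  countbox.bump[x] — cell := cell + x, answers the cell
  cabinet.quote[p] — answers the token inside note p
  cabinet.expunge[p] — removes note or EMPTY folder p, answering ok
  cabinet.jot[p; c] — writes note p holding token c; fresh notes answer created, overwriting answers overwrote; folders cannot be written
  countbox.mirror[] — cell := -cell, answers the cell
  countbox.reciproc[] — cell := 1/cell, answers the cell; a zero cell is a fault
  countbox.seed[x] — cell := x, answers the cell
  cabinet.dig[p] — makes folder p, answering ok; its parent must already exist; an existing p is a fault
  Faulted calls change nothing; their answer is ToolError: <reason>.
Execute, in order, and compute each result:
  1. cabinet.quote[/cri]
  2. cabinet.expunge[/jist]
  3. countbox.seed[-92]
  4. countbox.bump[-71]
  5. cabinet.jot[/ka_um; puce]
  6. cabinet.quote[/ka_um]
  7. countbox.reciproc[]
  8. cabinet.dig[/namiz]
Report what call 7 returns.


Step: cabinet.quote[p→/cri]
Result: we
Step: cabinet.expunge[p→/jist]
Result: ok
Step: countbox.seed[x→-92]
Result: -92
Step: countbox.bump[x→-71]
Result: -163
Step: cabinet.jot[p→/ka_um; c→puce]
Result: created
Step: cabinet.quote[p→/ka_um]
Result: puce
Step: countbox.reciproc[]
Result: -1/163
Step: cabinet.dig[p→/namiz]
Result: ok

Answer: -1/163


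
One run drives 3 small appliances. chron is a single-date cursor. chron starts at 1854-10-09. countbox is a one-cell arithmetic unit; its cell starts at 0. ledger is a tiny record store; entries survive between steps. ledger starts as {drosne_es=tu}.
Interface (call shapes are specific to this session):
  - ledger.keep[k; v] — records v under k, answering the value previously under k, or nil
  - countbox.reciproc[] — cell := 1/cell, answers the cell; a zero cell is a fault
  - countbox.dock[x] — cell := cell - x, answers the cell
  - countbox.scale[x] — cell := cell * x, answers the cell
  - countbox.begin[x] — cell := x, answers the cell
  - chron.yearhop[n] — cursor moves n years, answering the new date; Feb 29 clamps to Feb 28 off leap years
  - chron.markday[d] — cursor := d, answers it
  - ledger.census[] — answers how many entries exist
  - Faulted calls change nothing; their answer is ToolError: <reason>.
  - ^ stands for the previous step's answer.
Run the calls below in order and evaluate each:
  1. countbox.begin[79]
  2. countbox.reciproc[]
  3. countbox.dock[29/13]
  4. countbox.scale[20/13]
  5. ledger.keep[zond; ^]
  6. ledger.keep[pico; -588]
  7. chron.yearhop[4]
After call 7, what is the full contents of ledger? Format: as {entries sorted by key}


>> countbox.begin(79)
<< 79
>> countbox.reciproc()
<< 1/79
>> countbox.dock(29/13)
<< -2278/1027
>> countbox.scale(20/13)
<< -45560/13351
>> ledger.keep(zond, ^)
<< nil
>> ledger.keep(pico, -588)
<< nil
>> chron.yearhop(4)
<< 1858-10-09

Answer: {drosne_es=tu, pico=-588, zond=-45560/13351}


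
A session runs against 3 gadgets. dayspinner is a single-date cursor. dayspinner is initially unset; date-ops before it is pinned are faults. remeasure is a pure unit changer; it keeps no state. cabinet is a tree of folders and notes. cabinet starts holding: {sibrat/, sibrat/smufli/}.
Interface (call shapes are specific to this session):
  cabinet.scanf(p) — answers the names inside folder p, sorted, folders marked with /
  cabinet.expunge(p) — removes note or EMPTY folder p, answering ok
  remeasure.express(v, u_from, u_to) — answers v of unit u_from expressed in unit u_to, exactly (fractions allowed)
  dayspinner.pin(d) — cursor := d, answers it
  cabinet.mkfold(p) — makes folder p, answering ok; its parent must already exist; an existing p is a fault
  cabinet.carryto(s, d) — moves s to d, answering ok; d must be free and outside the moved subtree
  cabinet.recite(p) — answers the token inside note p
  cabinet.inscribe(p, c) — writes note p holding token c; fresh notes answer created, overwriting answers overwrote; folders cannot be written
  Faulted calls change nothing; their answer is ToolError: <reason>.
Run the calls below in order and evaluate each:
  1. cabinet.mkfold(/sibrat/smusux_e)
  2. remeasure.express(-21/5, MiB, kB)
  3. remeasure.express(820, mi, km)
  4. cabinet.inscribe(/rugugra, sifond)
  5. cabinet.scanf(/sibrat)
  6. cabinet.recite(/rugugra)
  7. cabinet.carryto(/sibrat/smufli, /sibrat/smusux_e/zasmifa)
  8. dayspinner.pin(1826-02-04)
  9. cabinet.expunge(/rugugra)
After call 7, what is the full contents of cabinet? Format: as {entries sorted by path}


Answer: {rugugra=sifond, sibrat/, sibrat/smusux_e/, sibrat/smusux_e/zasmifa/}

Derivation:
I invoke mkfold passing p='/sibrat/smusux_e', — result: ok.
Now I run express passing v='-21/5', u_from='MiB', u_to='kB', yielding -2752512/625.
Next I call express passing v='820', u_from='mi', u_to='km', yielding 4123944/3125.
I use inscribe passing p='/rugugra', c='sifond', yielding created.
Invoking scanf passing p='/sibrat', and observe [smufli/, smusux_e/].
Calling recite passing p='/rugugra', — result: sifond.
I call carryto passing s='/sibrat/smufli', d='/sibrat/smusux_e/zasmifa', — result: ok.
Now I run pin passing d='1826-02-04', — result: 1826-02-04.
I run expunge passing p='/rugugra', and see ok.


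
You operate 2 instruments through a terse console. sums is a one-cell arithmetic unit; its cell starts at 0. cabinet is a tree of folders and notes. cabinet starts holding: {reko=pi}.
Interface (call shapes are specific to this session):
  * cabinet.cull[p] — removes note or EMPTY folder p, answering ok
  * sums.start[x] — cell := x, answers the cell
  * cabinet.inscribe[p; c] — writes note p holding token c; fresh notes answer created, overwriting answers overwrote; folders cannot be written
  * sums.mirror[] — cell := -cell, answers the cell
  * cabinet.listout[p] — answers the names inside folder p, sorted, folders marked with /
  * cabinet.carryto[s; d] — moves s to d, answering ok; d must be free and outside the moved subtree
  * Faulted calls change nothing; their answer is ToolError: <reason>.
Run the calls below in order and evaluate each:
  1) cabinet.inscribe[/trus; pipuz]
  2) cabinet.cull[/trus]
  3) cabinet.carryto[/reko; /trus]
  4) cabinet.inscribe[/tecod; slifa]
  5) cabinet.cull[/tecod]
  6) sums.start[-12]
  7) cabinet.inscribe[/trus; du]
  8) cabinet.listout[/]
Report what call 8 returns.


Answer: [trus]

Derivation:
>> cabinet.inscribe(p: /trus, c: pipuz)
<< created
>> cabinet.cull(p: /trus)
<< ok
>> cabinet.carryto(s: /reko, d: /trus)
<< ok
>> cabinet.inscribe(p: /tecod, c: slifa)
<< created
>> cabinet.cull(p: /tecod)
<< ok
>> sums.start(x: -12)
<< -12
>> cabinet.inscribe(p: /trus, c: du)
<< overwrote
>> cabinet.listout(p: /)
<< [trus]


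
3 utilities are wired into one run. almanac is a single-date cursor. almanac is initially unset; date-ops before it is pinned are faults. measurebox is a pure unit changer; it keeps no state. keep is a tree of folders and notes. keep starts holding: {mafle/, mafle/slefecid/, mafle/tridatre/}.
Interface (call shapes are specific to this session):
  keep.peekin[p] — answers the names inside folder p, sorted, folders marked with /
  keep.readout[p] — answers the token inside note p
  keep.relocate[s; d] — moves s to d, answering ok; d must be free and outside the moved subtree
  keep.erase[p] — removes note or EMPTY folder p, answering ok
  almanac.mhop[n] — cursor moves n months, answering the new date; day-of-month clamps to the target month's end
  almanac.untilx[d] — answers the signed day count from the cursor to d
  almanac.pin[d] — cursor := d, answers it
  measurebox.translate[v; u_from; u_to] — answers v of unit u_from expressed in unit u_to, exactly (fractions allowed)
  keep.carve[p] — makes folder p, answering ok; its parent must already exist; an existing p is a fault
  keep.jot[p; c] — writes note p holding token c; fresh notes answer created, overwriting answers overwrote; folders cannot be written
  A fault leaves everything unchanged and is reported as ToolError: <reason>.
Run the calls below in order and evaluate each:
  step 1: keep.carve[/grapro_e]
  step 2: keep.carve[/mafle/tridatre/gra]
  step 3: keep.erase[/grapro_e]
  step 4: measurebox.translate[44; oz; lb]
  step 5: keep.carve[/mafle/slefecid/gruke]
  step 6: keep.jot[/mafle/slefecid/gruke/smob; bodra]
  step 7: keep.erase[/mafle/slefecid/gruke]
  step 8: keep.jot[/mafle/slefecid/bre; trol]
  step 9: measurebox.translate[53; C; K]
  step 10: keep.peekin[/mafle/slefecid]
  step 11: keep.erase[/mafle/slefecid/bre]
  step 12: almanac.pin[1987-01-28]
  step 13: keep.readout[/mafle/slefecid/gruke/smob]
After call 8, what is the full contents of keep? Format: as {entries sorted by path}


Answer: {mafle/, mafle/slefecid/, mafle/slefecid/bre=trol, mafle/slefecid/gruke/, mafle/slefecid/gruke/smob=bodra, mafle/tridatre/, mafle/tridatre/gra/}

Derivation:
→ keep.carve(p→/grapro_e)
← ok
→ keep.carve(p→/mafle/tridatre/gra)
← ok
→ keep.erase(p→/grapro_e)
← ok
→ measurebox.translate(v→44, u_from→oz, u_to→lb)
← 11/4
→ keep.carve(p→/mafle/slefecid/gruke)
← ok
→ keep.jot(p→/mafle/slefecid/gruke/smob, c→bodra)
← created
→ keep.erase(p→/mafle/slefecid/gruke)
← ToolError: not empty
→ keep.jot(p→/mafle/slefecid/bre, c→trol)
← created
→ measurebox.translate(v→53, u_from→C, u_to→K)
← 6523/20
→ keep.peekin(p→/mafle/slefecid)
← [bre, gruke/]
→ keep.erase(p→/mafle/slefecid/bre)
← ok
→ almanac.pin(d→1987-01-28)
← 1987-01-28
→ keep.readout(p→/mafle/slefecid/gruke/smob)
← bodra


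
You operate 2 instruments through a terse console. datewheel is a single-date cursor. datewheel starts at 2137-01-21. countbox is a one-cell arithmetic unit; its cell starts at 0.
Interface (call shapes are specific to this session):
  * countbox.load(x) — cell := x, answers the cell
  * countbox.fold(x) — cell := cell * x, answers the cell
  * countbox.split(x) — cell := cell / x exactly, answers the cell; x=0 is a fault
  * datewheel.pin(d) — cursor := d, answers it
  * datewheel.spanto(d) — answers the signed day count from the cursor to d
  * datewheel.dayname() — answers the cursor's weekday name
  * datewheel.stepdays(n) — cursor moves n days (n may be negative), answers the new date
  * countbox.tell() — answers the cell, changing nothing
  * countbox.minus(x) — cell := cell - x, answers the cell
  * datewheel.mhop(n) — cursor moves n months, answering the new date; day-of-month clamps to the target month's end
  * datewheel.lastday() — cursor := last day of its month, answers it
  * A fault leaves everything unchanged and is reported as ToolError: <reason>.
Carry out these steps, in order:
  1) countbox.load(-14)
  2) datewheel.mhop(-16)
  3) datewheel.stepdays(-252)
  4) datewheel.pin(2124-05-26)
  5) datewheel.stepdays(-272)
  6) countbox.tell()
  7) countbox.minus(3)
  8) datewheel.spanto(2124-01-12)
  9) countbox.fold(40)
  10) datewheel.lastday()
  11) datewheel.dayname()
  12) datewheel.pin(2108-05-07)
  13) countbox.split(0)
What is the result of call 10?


Answer: 2123-08-31

Derivation:
I run load with x='-14', and get -14.
I try mhop with n='-16', and observe 2135-09-21.
I run stepdays with n='-252', and get 2135-01-12.
Now I run pin with d='2124-05-26', and observe 2124-05-26.
I run stepdays with n='-272', and get 2123-08-28.
Invoking tell, → -14.
I invoke minus with x='3', and see -17.
Next I call spanto with d='2124-01-12', which returns 137.
I use fold with x='40', and get -680.
Then lastday(), → 2123-08-31.
I invoke dayname(), — result: Tuesday.
I run pin with d='2108-05-07', → 2108-05-07.
Then split with x='0', and get ToolError: division by zero.


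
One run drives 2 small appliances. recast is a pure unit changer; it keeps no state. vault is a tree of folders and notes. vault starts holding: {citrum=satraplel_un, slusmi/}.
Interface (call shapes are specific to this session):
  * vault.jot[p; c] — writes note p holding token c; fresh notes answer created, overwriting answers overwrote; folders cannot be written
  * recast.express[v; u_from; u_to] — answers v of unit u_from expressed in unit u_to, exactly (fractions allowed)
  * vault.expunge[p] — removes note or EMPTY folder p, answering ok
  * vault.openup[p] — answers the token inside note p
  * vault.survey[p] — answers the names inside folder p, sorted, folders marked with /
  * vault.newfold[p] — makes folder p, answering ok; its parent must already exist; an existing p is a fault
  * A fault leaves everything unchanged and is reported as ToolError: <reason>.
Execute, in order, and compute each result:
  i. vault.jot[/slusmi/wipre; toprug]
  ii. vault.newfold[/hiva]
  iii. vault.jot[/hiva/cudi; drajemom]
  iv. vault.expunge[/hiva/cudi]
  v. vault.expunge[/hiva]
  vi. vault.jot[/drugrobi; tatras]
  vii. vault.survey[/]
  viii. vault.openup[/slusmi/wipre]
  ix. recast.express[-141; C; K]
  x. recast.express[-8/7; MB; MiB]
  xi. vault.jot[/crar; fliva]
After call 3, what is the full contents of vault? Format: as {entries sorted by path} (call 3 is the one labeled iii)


Step: vault.jot[p: /slusmi/wipre; c: toprug]
Result: created
Step: vault.newfold[p: /hiva]
Result: ok
Step: vault.jot[p: /hiva/cudi; c: drajemom]
Result: created
Step: vault.expunge[p: /hiva/cudi]
Result: ok
Step: vault.expunge[p: /hiva]
Result: ok
Step: vault.jot[p: /drugrobi; c: tatras]
Result: created
Step: vault.survey[p: /]
Result: [citrum, drugrobi, slusmi/]
Step: vault.openup[p: /slusmi/wipre]
Result: toprug
Step: recast.express[v: -141; u_from: C; u_to: K]
Result: 2643/20
Step: recast.express[v: -8/7; u_from: MB; u_to: MiB]
Result: -15625/14336
Step: vault.jot[p: /crar; c: fliva]
Result: created

Answer: {citrum=satraplel_un, hiva/, hiva/cudi=drajemom, slusmi/, slusmi/wipre=toprug}


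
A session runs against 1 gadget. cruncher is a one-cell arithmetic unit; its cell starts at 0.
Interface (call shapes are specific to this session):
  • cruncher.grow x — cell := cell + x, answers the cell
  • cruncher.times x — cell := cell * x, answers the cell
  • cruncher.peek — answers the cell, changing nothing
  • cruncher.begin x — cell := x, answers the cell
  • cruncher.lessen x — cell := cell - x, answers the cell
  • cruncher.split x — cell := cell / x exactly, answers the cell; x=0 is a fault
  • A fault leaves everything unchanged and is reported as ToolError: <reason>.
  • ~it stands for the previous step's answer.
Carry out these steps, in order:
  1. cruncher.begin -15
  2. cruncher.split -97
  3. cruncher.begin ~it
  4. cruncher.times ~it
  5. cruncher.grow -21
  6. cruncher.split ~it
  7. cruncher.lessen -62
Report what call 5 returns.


Answer: -197364/9409

Derivation:
→ cruncher.begin(x='-15')
← -15
→ cruncher.split(x='-97')
← 15/97
→ cruncher.begin(x='~it')
← 15/97
→ cruncher.times(x='~it')
← 225/9409
→ cruncher.grow(x='-21')
← -197364/9409
→ cruncher.split(x='~it')
← 1
→ cruncher.lessen(x='-62')
← 63


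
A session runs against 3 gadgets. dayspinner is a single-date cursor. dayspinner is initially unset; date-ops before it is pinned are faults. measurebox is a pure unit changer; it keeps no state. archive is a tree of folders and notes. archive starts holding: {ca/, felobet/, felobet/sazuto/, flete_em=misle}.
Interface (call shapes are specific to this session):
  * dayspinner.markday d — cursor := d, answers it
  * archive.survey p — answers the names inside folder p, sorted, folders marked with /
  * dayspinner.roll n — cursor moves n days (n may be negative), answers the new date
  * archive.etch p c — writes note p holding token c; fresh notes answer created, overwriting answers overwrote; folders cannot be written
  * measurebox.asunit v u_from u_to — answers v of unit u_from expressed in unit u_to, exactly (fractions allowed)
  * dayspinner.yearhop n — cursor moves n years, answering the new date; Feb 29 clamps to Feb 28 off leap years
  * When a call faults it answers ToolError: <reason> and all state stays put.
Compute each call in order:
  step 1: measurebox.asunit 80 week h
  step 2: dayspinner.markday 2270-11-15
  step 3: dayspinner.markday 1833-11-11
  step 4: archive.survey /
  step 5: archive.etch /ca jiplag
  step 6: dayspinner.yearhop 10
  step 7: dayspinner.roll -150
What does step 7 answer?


> measurebox.asunit v=80 u_from=week u_to=h
= 13440
> dayspinner.markday d=2270-11-15
= 2270-11-15
> dayspinner.markday d=1833-11-11
= 1833-11-11
> archive.survey p=/
= [ca/, felobet/, flete_em]
> archive.etch p=/ca c=jiplag
= ToolError: is a directory
> dayspinner.yearhop n=10
= 1843-11-11
> dayspinner.roll n=-150
= 1843-06-14

Answer: 1843-06-14


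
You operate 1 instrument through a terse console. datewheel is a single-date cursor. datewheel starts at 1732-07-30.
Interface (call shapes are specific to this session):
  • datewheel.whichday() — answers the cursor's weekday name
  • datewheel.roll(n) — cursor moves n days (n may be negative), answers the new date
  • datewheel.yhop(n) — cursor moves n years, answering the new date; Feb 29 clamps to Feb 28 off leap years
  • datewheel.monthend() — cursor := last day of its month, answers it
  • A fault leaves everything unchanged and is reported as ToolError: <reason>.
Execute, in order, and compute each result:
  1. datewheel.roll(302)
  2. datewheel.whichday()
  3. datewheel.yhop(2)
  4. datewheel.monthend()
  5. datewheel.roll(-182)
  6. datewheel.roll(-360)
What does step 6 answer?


Answer: 1733-12-05

Derivation:
;; 1. datewheel.roll(n=302) == 1733-05-28
;; 2. datewheel.whichday() == Thursday
;; 3. datewheel.yhop(n=2) == 1735-05-28
;; 4. datewheel.monthend() == 1735-05-31
;; 5. datewheel.roll(n=-182) == 1734-11-30
;; 6. datewheel.roll(n=-360) == 1733-12-05


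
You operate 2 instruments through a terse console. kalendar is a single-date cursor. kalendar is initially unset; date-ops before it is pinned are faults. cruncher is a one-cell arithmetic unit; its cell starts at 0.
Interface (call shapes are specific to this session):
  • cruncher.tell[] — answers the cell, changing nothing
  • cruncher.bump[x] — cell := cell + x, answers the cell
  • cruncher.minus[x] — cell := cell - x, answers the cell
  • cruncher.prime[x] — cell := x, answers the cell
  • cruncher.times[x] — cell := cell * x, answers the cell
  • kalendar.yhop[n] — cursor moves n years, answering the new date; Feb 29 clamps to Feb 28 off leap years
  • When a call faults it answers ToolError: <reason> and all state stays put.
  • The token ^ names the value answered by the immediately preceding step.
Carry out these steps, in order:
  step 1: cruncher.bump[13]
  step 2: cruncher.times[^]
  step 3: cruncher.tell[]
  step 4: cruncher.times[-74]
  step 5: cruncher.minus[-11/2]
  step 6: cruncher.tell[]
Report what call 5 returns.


>>> cruncher.bump 13
[out] 13
>>> cruncher.times ^
[out] 169
>>> cruncher.tell
[out] 169
>>> cruncher.times -74
[out] -12506
>>> cruncher.minus -11/2
[out] -25001/2
>>> cruncher.tell
[out] -25001/2

Answer: -25001/2


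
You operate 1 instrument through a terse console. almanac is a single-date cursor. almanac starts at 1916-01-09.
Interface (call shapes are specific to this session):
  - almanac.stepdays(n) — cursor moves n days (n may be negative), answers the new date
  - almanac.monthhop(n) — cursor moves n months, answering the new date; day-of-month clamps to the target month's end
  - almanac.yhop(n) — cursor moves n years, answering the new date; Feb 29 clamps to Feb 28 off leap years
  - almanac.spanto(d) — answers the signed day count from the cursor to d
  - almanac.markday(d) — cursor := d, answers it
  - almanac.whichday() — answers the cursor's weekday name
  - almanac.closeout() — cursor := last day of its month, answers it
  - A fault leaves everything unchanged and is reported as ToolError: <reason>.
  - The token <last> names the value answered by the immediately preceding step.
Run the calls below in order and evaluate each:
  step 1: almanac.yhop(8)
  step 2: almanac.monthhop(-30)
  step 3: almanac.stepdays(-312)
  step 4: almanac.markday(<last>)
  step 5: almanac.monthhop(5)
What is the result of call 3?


Answer: 1920-08-31

Derivation:
# yhop(8) : 1924-01-09
# monthhop(-30) : 1921-07-09
# stepdays(-312) : 1920-08-31
# markday(<last>) : 1920-08-31
# monthhop(5) : 1921-01-31


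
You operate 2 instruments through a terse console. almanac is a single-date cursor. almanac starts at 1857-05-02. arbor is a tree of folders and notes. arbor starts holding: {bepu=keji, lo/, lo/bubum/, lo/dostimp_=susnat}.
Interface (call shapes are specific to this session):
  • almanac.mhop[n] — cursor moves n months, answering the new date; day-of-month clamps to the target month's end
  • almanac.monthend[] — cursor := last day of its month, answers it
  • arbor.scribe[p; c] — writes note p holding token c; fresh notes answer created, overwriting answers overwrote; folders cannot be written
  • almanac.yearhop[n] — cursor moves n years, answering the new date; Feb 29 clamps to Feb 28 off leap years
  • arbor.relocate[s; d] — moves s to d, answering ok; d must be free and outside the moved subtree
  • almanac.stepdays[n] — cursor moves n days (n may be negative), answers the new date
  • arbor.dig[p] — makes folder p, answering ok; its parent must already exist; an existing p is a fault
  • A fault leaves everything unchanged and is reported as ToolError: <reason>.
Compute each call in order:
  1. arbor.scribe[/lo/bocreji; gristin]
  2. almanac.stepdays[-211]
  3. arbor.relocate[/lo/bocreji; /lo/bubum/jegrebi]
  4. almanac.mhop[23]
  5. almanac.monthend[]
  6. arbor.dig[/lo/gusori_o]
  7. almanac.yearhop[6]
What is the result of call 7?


$ arbor.scribe p: /lo/bocreji c: gristin
= created
$ almanac.stepdays n: -211
= 1856-10-03
$ arbor.relocate s: /lo/bocreji d: /lo/bubum/jegrebi
= ok
$ almanac.mhop n: 23
= 1858-09-03
$ almanac.monthend
= 1858-09-30
$ arbor.dig p: /lo/gusori_o
= ok
$ almanac.yearhop n: 6
= 1864-09-30

Answer: 1864-09-30


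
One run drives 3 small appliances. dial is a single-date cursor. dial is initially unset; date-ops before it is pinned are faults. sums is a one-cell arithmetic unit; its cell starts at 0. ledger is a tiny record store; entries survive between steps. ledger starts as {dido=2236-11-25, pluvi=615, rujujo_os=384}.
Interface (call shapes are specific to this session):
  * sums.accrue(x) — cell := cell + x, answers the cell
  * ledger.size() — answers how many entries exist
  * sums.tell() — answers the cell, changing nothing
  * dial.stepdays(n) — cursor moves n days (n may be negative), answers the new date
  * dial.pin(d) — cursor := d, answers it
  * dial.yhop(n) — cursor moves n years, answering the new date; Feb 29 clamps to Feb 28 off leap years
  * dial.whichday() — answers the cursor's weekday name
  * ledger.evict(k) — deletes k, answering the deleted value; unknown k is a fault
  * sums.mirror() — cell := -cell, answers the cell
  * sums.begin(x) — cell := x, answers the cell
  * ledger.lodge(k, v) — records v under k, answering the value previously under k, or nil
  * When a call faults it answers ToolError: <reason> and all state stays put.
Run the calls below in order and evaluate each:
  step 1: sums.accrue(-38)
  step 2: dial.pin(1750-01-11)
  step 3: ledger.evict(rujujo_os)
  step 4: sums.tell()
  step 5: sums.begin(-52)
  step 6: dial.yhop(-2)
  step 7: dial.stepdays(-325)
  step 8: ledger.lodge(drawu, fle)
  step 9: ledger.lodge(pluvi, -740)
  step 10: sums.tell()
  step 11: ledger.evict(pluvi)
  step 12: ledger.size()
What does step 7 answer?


CALL sums.accrue[x: -38]
RET  -38
CALL dial.pin[d: 1750-01-11]
RET  1750-01-11
CALL ledger.evict[k: rujujo_os]
RET  384
CALL sums.tell[]
RET  -38
CALL sums.begin[x: -52]
RET  -52
CALL dial.yhop[n: -2]
RET  1748-01-11
CALL dial.stepdays[n: -325]
RET  1747-02-20
CALL ledger.lodge[k: drawu; v: fle]
RET  nil
CALL ledger.lodge[k: pluvi; v: -740]
RET  615
CALL sums.tell[]
RET  -52
CALL ledger.evict[k: pluvi]
RET  -740
CALL ledger.size[]
RET  2

Answer: 1747-02-20


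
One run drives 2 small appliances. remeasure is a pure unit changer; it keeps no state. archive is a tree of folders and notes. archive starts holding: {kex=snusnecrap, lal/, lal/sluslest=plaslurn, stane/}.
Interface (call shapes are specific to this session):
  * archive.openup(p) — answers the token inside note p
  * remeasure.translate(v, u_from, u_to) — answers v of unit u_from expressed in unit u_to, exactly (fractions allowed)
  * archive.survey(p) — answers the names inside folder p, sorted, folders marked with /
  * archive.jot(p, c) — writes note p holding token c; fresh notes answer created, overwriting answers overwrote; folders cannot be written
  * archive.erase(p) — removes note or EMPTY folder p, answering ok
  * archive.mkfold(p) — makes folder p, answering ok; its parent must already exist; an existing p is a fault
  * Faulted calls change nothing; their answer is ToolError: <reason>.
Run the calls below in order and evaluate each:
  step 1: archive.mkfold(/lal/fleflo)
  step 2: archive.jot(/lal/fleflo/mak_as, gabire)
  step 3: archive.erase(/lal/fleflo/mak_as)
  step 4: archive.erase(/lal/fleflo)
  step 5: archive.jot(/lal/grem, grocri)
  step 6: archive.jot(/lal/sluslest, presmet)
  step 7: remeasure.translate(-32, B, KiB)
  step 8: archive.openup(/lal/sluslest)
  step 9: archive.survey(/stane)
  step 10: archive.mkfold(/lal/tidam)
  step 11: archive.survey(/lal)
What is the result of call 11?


Answer: [grem, sluslest, tidam/]

Derivation:
% mkfold /lal/fleflo
[out] ok
% jot /lal/fleflo/mak_as gabire
[out] created
% erase /lal/fleflo/mak_as
[out] ok
% erase /lal/fleflo
[out] ok
% jot /lal/grem grocri
[out] created
% jot /lal/sluslest presmet
[out] overwrote
% translate -32 B KiB
[out] -1/32
% openup /lal/sluslest
[out] presmet
% survey /stane
[out] []
% mkfold /lal/tidam
[out] ok
% survey /lal
[out] [grem, sluslest, tidam/]


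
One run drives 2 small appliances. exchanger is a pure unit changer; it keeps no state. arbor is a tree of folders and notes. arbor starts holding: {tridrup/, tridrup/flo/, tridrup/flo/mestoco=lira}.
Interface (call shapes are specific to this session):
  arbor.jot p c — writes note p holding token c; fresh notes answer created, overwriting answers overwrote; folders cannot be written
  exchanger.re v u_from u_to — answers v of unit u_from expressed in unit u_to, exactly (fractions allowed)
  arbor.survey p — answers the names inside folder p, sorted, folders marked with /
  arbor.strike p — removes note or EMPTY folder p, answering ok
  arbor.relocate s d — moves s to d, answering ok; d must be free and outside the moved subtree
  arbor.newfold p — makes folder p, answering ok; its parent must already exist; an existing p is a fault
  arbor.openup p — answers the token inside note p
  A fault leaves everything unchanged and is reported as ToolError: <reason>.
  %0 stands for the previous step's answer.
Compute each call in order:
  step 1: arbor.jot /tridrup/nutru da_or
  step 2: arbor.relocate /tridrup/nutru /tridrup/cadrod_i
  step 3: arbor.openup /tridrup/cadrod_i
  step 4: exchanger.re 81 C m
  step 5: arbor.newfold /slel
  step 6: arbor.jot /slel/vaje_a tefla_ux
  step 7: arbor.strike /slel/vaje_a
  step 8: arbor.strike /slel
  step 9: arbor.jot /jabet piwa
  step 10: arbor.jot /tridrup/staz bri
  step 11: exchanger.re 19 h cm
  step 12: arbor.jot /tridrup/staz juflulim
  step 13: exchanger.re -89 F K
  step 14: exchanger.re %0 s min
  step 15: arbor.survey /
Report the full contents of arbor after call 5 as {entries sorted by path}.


Answer: {slel/, tridrup/, tridrup/cadrod_i=da_or, tridrup/flo/, tridrup/flo/mestoco=lira}

Derivation:
Using arbor.jot passing p='/tridrup/nutru', c='da_or', and observe created.
I run arbor.relocate passing s='/tridrup/nutru', d='/tridrup/cadrod_i', giving ok.
Calling arbor.openup passing p='/tridrup/cadrod_i', yielding da_or.
I run exchanger.re passing v='81', u_from='C', u_to='m', giving ToolError: incompatible units.
Next I call arbor.newfold passing p='/slel', which returns ok.
Calling arbor.jot passing p='/slel/vaje_a', c='tefla_ux', → created.
Now I run arbor.strike passing p='/slel/vaje_a', and see ok.
Invoking arbor.strike passing p='/slel', — result: ok.
I call arbor.jot passing p='/jabet', c='piwa': created.
Calling arbor.jot passing p='/tridrup/staz', c='bri', and get created.
Invoking exchanger.re passing v='19', u_from='h', u_to='cm', which returns ToolError: incompatible units.
Then arbor.jot passing p='/tridrup/staz', c='juflulim', giving overwrote.
Invoking exchanger.re passing v='-89', u_from='F', u_to='K', — result: 37067/180.
Calling exchanger.re passing v='%0', u_from='s', u_to='min', giving 37067/10800.
I try arbor.survey passing p='/', and see [jabet, tridrup/].


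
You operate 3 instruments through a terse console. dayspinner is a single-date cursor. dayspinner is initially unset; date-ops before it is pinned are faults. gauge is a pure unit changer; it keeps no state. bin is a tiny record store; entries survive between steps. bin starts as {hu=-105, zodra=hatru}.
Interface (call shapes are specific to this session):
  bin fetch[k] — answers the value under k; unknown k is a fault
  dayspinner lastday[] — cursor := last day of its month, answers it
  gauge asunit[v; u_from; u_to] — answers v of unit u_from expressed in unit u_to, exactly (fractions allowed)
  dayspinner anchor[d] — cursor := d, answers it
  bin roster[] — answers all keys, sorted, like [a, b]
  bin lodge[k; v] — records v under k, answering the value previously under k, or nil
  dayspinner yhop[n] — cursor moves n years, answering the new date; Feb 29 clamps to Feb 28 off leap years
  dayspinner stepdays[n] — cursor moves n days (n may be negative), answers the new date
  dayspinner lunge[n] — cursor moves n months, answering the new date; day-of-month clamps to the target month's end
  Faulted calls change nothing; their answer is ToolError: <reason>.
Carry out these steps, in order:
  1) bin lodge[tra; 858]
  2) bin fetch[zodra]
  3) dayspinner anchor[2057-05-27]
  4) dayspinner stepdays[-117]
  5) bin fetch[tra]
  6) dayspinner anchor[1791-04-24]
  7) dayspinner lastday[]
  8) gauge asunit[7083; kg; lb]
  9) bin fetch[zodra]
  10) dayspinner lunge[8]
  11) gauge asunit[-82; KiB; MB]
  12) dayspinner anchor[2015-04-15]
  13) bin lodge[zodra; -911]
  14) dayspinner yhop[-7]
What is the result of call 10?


Answer: 1791-12-30

Derivation:
// 1. bin lodge(tra, 858) : nil
// 2. bin fetch(zodra) : hatru
// 3. dayspinner anchor(2057-05-27) : 2057-05-27
// 4. dayspinner stepdays(-117) : 2057-01-30
// 5. bin fetch(tra) : 858
// 6. dayspinner anchor(1791-04-24) : 1791-04-24
// 7. dayspinner lastday() : 1791-04-30
// 8. gauge asunit(7083, kg, lb) : 708300000000/45359237
// 9. bin fetch(zodra) : hatru
// 10. dayspinner lunge(8) : 1791-12-30
// 11. gauge asunit(-82, KiB, MB) : -1312/15625
// 12. dayspinner anchor(2015-04-15) : 2015-04-15
// 13. bin lodge(zodra, -911) : hatru
// 14. dayspinner yhop(-7) : 2008-04-15


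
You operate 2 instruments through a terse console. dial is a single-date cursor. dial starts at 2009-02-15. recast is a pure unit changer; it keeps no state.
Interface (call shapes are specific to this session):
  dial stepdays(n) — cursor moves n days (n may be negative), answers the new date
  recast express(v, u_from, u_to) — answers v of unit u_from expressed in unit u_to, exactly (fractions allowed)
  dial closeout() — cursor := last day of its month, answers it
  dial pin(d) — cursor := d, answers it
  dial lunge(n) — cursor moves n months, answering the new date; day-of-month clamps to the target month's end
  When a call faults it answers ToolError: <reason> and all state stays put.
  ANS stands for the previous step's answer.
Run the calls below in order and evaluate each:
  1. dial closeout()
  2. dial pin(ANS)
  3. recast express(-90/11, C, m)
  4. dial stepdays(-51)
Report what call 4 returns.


Answer: 2009-01-08

Derivation:
Calling dial closeout, and observe 2009-02-28.
I try dial pin with ANS, giving 2009-02-28.
Next I call recast express with -90/11, C, m, and get ToolError: incompatible units.
Calling dial stepdays with -51, and observe 2009-01-08.


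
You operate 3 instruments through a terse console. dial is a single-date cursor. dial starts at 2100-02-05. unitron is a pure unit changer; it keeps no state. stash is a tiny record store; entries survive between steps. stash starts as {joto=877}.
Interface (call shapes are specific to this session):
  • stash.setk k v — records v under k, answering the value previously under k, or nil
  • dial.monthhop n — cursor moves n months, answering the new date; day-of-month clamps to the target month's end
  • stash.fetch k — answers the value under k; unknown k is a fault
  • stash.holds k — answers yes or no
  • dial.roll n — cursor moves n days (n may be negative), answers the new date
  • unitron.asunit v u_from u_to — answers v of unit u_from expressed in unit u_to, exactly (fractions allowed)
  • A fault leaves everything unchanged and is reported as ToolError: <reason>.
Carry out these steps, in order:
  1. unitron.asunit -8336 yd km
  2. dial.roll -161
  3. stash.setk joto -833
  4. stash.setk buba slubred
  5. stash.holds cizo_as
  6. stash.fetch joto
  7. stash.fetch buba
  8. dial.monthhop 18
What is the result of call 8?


Answer: 2101-02-28

Derivation:
CALL unitron.asunit[v→-8336; u_from→yd; u_to→km]
RET  -595503/78125
CALL dial.roll[n→-161]
RET  2099-08-28
CALL stash.setk[k→joto; v→-833]
RET  877
CALL stash.setk[k→buba; v→slubred]
RET  nil
CALL stash.holds[k→cizo_as]
RET  no
CALL stash.fetch[k→joto]
RET  -833
CALL stash.fetch[k→buba]
RET  slubred
CALL dial.monthhop[n→18]
RET  2101-02-28
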